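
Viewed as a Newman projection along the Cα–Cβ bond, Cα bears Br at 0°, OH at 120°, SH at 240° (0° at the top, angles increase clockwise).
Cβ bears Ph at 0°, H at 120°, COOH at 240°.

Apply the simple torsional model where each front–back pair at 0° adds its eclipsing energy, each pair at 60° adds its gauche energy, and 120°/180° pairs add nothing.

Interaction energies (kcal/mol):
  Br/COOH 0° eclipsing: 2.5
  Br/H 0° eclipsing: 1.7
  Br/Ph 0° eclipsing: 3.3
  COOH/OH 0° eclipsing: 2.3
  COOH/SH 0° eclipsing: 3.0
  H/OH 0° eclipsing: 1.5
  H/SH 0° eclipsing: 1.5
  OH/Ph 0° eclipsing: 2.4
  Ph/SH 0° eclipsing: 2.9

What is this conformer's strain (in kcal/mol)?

7.8 kcal/mol

This conformer (eclipsed): Br–Ph eclipsed, OH–H eclipsed, SH–COOH eclipsed; 3.3 + 1.5 + 3.0 = 7.8 kcal/mol.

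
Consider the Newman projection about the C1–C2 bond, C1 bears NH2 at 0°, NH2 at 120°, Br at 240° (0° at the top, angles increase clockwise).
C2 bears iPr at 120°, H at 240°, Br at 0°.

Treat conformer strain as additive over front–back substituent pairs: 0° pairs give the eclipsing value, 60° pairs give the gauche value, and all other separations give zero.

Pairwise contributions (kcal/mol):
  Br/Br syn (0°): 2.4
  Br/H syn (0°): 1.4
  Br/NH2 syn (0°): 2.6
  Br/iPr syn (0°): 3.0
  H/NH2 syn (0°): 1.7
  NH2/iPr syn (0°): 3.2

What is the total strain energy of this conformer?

7.2 kcal/mol

This conformer (eclipsed): NH2–Br eclipsed, NH2–iPr eclipsed, Br–H eclipsed; 2.6 + 3.2 + 1.4 = 7.2 kcal/mol.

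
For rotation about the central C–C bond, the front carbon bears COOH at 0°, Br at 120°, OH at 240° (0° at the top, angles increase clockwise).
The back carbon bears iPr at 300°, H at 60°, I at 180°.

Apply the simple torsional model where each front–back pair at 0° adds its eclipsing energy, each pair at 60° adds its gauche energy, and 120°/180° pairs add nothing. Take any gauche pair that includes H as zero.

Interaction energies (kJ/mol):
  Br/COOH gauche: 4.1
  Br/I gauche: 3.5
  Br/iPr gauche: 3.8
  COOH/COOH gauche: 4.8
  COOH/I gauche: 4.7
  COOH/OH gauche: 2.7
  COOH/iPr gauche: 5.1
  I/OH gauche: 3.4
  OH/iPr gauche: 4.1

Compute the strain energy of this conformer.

16.1 kJ/mol

This conformer (staggered): COOH–iPr gauche, Br–I gauche, OH–iPr gauche, OH–I gauche; 5.1 + 3.5 + 4.1 + 3.4 = 16.1 kJ/mol.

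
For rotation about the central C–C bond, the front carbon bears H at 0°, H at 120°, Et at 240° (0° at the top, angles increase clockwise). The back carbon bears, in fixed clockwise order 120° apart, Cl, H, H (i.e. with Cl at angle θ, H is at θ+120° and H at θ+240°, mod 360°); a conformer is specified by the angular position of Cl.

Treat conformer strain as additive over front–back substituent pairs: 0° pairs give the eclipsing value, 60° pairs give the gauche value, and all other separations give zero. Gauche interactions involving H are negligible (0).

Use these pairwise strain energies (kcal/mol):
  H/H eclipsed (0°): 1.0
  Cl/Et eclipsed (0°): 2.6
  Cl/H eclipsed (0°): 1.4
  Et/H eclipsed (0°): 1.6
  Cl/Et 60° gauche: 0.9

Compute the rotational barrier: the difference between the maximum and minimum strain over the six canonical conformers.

Cl at 0° (eclipsed): H–Cl eclipsed, H–H eclipsed, Et–H eclipsed; 1.4 + 1.0 + 1.6 = 4.0 kcal/mol.
Cl at 60° (staggered): no non-H gauche contacts → 0.0 kcal/mol.
Cl at 120° (eclipsed): H–H eclipsed, H–Cl eclipsed, Et–H eclipsed; 1.0 + 1.4 + 1.6 = 4.0 kcal/mol.
Cl at 180° (staggered): Et–Cl gauche; 0.9 = 0.9 kcal/mol.
Cl at 240° (eclipsed): H–H eclipsed, H–H eclipsed, Et–Cl eclipsed; 1.0 + 1.0 + 2.6 = 4.6 kcal/mol.
Cl at 300° (staggered): Et–Cl gauche; 0.9 = 0.9 kcal/mol.
Max at 240° (4.6 kcal/mol), min at 60° (0.0 kcal/mol); barrier = 4.6 kcal/mol.

4.6 kcal/mol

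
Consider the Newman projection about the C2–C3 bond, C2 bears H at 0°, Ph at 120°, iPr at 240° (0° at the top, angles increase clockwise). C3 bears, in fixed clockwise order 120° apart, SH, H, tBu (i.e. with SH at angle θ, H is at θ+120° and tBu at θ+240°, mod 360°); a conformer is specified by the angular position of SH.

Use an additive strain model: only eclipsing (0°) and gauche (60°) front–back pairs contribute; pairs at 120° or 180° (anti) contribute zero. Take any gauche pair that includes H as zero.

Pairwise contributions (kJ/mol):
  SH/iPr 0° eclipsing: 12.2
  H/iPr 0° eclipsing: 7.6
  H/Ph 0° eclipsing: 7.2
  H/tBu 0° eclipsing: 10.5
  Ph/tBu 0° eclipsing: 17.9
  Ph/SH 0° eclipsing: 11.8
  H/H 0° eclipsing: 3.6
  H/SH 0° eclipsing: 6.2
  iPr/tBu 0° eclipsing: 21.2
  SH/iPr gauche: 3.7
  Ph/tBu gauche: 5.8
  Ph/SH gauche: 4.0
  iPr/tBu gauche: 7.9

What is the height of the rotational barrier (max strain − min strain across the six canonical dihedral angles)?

22.7 kJ/mol

SH at 0° (eclipsed): H–SH eclipsed, Ph–H eclipsed, iPr–tBu eclipsed; 6.2 + 7.2 + 21.2 = 34.6 kJ/mol.
SH at 60° (staggered): Ph–SH gauche, iPr–tBu gauche; 4.0 + 7.9 = 11.9 kJ/mol.
SH at 120° (eclipsed): H–tBu eclipsed, Ph–SH eclipsed, iPr–H eclipsed; 10.5 + 11.8 + 7.6 = 29.9 kJ/mol.
SH at 180° (staggered): Ph–SH gauche, Ph–tBu gauche, iPr–SH gauche; 4.0 + 5.8 + 3.7 = 13.5 kJ/mol.
SH at 240° (eclipsed): H–H eclipsed, Ph–tBu eclipsed, iPr–SH eclipsed; 3.6 + 17.9 + 12.2 = 33.7 kJ/mol.
SH at 300° (staggered): Ph–tBu gauche, iPr–SH gauche, iPr–tBu gauche; 5.8 + 3.7 + 7.9 = 17.4 kJ/mol.
Max at 0° (34.6 kJ/mol), min at 60° (11.9 kJ/mol); barrier = 22.7 kJ/mol.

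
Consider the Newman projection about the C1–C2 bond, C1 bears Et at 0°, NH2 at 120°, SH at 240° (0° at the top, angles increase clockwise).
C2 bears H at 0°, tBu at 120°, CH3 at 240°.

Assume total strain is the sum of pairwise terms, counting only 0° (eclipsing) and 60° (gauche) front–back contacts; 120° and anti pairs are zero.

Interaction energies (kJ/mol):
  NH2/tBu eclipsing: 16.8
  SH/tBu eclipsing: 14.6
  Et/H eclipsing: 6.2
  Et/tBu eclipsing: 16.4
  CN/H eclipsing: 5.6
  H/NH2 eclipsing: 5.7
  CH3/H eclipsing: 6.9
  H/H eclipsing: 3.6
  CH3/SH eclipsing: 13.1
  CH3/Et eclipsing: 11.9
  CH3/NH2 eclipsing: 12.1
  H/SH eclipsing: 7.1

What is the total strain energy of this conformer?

36.1 kJ/mol

This conformer (eclipsed): Et–H eclipsed, NH2–tBu eclipsed, SH–CH3 eclipsed; 6.2 + 16.8 + 13.1 = 36.1 kJ/mol.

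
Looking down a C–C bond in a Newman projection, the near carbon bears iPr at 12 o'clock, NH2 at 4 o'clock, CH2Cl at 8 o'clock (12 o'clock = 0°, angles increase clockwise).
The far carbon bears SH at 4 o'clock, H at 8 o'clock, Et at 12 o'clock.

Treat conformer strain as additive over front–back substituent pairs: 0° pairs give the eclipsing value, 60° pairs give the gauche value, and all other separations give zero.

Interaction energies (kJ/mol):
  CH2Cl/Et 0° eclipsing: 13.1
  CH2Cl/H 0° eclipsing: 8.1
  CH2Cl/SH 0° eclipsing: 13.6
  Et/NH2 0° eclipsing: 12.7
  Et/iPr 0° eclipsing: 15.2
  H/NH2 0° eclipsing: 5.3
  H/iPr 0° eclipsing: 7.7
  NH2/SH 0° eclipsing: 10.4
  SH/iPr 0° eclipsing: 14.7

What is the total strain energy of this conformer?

This conformer (eclipsed): iPr(0°)/Et(0°) eclipsed 15.2; NH2(120°)/SH(120°) eclipsed 10.4; CH2Cl(240°)/H(240°) eclipsed 8.1 → 33.7 kJ/mol.

33.7 kJ/mol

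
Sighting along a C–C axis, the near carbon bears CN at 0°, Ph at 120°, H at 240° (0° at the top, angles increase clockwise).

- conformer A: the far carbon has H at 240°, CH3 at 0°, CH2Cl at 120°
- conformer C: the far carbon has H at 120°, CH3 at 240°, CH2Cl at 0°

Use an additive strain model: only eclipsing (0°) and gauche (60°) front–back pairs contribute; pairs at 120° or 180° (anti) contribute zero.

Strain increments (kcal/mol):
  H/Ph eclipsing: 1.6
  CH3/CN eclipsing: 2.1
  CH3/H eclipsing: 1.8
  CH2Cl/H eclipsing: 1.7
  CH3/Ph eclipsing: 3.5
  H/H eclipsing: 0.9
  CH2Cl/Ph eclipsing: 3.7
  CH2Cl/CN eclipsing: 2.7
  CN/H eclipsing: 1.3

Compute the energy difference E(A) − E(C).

A (eclipsed): CN(0°)/CH3(0°) eclipsed 2.1; Ph(120°)/CH2Cl(120°) eclipsed 3.7; H(240°)/H(240°) eclipsed 0.9 → 6.7 kcal/mol.
C (eclipsed): CN(0°)/CH2Cl(0°) eclipsed 2.7; Ph(120°)/H(120°) eclipsed 1.6; H(240°)/CH3(240°) eclipsed 1.8 → 6.1 kcal/mol.
E(A) − E(C) = 6.7 − 6.1 = +0.6 kcal/mol.

+0.6 kcal/mol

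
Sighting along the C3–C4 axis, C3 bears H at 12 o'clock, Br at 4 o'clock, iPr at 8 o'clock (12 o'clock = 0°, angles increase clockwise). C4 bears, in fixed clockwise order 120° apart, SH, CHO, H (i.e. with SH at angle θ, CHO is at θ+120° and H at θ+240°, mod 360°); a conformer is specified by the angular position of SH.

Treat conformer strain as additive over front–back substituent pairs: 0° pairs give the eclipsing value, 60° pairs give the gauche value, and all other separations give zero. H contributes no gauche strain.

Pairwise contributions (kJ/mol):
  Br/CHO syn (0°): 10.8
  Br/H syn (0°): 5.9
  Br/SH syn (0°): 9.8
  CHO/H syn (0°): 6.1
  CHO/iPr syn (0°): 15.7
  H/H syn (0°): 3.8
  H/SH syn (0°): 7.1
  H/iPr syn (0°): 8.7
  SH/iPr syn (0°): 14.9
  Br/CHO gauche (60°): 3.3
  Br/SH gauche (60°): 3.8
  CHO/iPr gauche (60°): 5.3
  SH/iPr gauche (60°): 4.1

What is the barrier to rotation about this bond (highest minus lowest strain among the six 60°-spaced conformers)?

SH at 0° (eclipsed): H(0°)/SH(0°) eclipsed 7.1; Br(120°)/CHO(120°) eclipsed 10.8; iPr(240°)/H(240°) eclipsed 8.7 → 26.6 kJ/mol.
SH at 60° (staggered): Br(120°)/SH(60°) gauche 3.8; Br(120°)/CHO(180°) gauche 3.3; iPr(240°)/CHO(180°) gauche 5.3 → 12.4 kJ/mol.
SH at 120° (eclipsed): H(0°)/H(0°) eclipsed 3.8; Br(120°)/SH(120°) eclipsed 9.8; iPr(240°)/CHO(240°) eclipsed 15.7 → 29.3 kJ/mol.
SH at 180° (staggered): Br(120°)/SH(180°) gauche 3.8; iPr(240°)/SH(180°) gauche 4.1; iPr(240°)/CHO(300°) gauche 5.3 → 13.2 kJ/mol.
SH at 240° (eclipsed): H(0°)/CHO(0°) eclipsed 6.1; Br(120°)/H(120°) eclipsed 5.9; iPr(240°)/SH(240°) eclipsed 14.9 → 26.9 kJ/mol.
SH at 300° (staggered): Br(120°)/CHO(60°) gauche 3.3; iPr(240°)/SH(300°) gauche 4.1 → 7.4 kJ/mol.
Max at 120° (29.3 kJ/mol), min at 300° (7.4 kJ/mol); barrier = 21.9 kJ/mol.

21.9 kJ/mol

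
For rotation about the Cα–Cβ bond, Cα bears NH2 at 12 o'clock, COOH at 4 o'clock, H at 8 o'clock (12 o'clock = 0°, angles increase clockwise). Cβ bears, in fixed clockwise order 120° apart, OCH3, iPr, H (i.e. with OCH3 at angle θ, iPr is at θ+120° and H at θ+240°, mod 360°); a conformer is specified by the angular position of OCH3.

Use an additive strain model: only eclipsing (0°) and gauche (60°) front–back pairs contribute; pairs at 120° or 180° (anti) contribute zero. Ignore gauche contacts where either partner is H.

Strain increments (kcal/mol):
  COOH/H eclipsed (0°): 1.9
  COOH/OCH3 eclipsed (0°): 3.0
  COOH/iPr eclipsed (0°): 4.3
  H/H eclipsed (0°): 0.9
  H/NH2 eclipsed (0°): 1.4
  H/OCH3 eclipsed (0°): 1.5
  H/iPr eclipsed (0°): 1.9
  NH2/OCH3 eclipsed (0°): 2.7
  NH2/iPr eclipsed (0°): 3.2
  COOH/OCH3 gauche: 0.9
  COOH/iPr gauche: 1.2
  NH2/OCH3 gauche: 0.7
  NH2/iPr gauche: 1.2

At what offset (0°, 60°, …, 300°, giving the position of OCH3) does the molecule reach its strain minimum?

OCH3 at 0° (eclipsed): NH2(0°)/OCH3(0°) eclipsed 2.7; COOH(120°)/iPr(120°) eclipsed 4.3; H(240°)/H(240°) eclipsed 0.9 → 7.9 kcal/mol.
OCH3 at 60° (staggered): NH2(0°)/OCH3(60°) gauche 0.7; COOH(120°)/OCH3(60°) gauche 0.9; COOH(120°)/iPr(180°) gauche 1.2 → 2.8 kcal/mol.
OCH3 at 120° (eclipsed): NH2(0°)/H(0°) eclipsed 1.4; COOH(120°)/OCH3(120°) eclipsed 3.0; H(240°)/iPr(240°) eclipsed 1.9 → 6.3 kcal/mol.
OCH3 at 180° (staggered): NH2(0°)/iPr(300°) gauche 1.2; COOH(120°)/OCH3(180°) gauche 0.9 → 2.1 kcal/mol.
OCH3 at 240° (eclipsed): NH2(0°)/iPr(0°) eclipsed 3.2; COOH(120°)/H(120°) eclipsed 1.9; H(240°)/OCH3(240°) eclipsed 1.5 → 6.6 kcal/mol.
OCH3 at 300° (staggered): NH2(0°)/OCH3(300°) gauche 0.7; NH2(0°)/iPr(60°) gauche 1.2; COOH(120°)/iPr(60°) gauche 1.2 → 3.1 kcal/mol.
The minimum (2.1 kcal/mol) occurs with OCH3 at 180°.

180°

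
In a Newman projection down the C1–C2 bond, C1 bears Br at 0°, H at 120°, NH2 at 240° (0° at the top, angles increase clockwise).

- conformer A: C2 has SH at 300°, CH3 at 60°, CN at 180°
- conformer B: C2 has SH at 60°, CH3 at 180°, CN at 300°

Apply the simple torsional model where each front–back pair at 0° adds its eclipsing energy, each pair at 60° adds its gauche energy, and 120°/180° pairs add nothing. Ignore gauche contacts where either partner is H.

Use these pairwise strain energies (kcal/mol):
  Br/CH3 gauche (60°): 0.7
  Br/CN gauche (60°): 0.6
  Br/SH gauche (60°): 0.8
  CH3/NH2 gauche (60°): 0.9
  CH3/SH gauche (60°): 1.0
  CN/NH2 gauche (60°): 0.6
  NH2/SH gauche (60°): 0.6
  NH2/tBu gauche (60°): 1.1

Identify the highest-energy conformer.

B

A (staggered): Br–SH gauche, Br–CH3 gauche, NH2–SH gauche, NH2–CN gauche; 0.8 + 0.7 + 0.6 + 0.6 = 2.7 kcal/mol.
B (staggered): Br–SH gauche, Br–CN gauche, NH2–CH3 gauche, NH2–CN gauche; 0.8 + 0.6 + 0.9 + 0.6 = 2.9 kcal/mol.
B has the highest total (2.9 kcal/mol).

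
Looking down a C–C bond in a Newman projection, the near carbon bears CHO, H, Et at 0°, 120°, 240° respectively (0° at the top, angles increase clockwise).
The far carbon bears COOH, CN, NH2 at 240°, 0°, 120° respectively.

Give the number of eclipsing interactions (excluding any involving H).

2

Non-H eclipsing pairs: CHO(0°)/CN(0°); Et(240°)/COOH(240°) — 2 interactions.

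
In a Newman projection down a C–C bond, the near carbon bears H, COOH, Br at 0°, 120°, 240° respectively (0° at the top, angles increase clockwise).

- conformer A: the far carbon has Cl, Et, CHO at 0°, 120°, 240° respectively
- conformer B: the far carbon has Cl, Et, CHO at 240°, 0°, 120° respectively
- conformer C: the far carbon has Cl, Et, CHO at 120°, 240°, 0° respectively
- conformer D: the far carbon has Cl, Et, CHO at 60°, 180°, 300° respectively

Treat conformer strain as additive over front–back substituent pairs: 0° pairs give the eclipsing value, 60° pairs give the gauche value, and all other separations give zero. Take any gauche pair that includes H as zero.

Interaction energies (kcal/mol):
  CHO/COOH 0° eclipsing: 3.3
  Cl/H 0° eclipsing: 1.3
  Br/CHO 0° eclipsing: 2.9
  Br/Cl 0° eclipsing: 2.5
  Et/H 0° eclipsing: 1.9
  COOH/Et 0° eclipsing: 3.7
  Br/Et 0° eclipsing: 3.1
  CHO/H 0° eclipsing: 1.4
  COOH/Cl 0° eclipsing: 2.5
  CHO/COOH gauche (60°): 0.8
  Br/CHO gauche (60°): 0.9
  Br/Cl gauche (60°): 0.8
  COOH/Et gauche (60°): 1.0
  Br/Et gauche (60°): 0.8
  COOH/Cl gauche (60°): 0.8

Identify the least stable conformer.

A

A (eclipsed): H–Cl eclipsed, COOH–Et eclipsed, Br–CHO eclipsed; 1.3 + 3.7 + 2.9 = 7.9 kcal/mol.
B (eclipsed): H–Et eclipsed, COOH–CHO eclipsed, Br–Cl eclipsed; 1.9 + 3.3 + 2.5 = 7.7 kcal/mol.
C (eclipsed): H–CHO eclipsed, COOH–Cl eclipsed, Br–Et eclipsed; 1.4 + 2.5 + 3.1 = 7.0 kcal/mol.
D (staggered): COOH–Cl gauche, COOH–Et gauche, Br–Et gauche, Br–CHO gauche; 0.8 + 1.0 + 0.8 + 0.9 = 3.5 kcal/mol.
A has the highest total (7.9 kcal/mol).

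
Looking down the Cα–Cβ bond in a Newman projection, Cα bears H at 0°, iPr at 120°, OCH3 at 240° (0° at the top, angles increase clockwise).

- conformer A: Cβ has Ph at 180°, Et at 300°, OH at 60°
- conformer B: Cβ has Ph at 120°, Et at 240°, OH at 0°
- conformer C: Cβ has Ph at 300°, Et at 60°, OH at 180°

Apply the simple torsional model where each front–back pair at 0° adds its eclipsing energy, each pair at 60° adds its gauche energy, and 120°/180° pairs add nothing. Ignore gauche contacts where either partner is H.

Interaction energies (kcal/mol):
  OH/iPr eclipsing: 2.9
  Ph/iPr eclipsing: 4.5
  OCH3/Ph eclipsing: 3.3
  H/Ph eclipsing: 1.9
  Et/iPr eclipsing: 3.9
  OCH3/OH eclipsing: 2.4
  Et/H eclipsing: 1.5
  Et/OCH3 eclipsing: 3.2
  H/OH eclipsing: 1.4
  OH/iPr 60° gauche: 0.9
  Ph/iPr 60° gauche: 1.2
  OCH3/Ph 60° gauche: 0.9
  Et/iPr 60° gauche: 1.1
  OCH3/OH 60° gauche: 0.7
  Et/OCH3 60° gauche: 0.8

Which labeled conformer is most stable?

A (staggered): iPr–Ph gauche, iPr–OH gauche, OCH3–Ph gauche, OCH3–Et gauche; 1.2 + 0.9 + 0.9 + 0.8 = 3.8 kcal/mol.
B (eclipsed): H–OH eclipsed, iPr–Ph eclipsed, OCH3–Et eclipsed; 1.4 + 4.5 + 3.2 = 9.1 kcal/mol.
C (staggered): iPr–Et gauche, iPr–OH gauche, OCH3–Ph gauche, OCH3–OH gauche; 1.1 + 0.9 + 0.9 + 0.7 = 3.6 kcal/mol.
C has the lowest total (3.6 kcal/mol).

C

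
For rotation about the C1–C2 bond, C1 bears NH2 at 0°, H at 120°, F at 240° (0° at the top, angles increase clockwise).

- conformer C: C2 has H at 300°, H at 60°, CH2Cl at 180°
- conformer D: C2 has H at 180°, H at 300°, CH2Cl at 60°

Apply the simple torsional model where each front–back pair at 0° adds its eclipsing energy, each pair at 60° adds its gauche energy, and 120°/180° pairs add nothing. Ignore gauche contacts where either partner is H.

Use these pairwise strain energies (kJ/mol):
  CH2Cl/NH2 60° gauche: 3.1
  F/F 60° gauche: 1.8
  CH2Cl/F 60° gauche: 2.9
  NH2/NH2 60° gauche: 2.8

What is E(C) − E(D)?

-0.2 kJ/mol

C is staggered. F at 240° is gauche with CH2Cl at 180° (2.9). Total 2.9 kJ/mol.
D is staggered. NH2 at 0° is gauche with CH2Cl at 60° (3.1). Total 3.1 kJ/mol.
E(C) − E(D) = 2.9 − 3.1 = -0.2 kJ/mol.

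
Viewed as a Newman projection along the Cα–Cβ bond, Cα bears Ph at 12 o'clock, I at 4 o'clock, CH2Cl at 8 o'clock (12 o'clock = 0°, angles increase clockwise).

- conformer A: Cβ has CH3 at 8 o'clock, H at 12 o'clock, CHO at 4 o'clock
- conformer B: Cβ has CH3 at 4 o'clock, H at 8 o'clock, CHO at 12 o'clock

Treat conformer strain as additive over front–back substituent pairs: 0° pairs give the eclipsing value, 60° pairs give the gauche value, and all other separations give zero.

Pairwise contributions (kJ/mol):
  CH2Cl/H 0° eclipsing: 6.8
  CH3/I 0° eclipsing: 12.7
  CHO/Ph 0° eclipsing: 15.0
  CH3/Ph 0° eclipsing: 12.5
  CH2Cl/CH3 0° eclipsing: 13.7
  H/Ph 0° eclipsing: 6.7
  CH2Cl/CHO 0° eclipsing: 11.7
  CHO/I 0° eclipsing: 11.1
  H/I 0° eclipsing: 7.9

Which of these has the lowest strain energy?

A

A is eclipsed. Ph at 0° is eclipsed with H at 0° (6.7); I at 120° is eclipsed with CHO at 120° (11.1); CH2Cl at 240° is eclipsed with CH3 at 240° (13.7). Total 31.5 kJ/mol.
B is eclipsed. Ph at 0° is eclipsed with CHO at 0° (15.0); I at 120° is eclipsed with CH3 at 120° (12.7); CH2Cl at 240° is eclipsed with H at 240° (6.8). Total 34.5 kJ/mol.
A has the lowest total (31.5 kJ/mol).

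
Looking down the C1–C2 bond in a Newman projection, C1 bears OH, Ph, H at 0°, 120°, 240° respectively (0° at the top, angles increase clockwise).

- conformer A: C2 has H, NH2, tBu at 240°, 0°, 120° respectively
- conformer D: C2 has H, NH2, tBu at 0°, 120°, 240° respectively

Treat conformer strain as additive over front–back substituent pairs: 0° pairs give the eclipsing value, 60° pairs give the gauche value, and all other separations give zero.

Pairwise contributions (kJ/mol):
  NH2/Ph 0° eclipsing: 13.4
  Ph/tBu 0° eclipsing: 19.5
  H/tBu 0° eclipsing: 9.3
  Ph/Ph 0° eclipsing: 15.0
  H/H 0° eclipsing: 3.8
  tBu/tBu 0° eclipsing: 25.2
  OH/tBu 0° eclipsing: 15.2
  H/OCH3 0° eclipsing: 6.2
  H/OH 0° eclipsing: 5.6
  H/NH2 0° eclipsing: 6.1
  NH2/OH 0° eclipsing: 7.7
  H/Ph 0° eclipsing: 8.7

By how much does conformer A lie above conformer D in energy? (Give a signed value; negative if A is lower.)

+2.7 kJ/mol

A (eclipsed): OH(0°)/NH2(0°) eclipsed 7.7; Ph(120°)/tBu(120°) eclipsed 19.5; H(240°)/H(240°) eclipsed 3.8 → 31.0 kJ/mol.
D (eclipsed): OH(0°)/H(0°) eclipsed 5.6; Ph(120°)/NH2(120°) eclipsed 13.4; H(240°)/tBu(240°) eclipsed 9.3 → 28.3 kJ/mol.
E(A) − E(D) = 31.0 − 28.3 = +2.7 kJ/mol.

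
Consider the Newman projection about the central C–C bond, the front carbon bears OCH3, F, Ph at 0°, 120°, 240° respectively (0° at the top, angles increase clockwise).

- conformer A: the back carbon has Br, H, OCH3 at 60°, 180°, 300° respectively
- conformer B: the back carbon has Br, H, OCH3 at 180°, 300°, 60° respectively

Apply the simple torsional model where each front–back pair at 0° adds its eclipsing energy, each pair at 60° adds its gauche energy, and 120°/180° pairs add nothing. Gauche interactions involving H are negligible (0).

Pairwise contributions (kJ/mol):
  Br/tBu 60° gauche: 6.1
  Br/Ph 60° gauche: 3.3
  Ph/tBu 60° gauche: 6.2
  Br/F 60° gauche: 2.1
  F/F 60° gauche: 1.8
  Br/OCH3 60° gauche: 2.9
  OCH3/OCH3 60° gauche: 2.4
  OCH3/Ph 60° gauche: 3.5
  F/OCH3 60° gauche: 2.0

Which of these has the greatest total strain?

A

A is staggered. OCH3 at 0° is gauche with Br at 60° (2.9); OCH3 at 0° is gauche with OCH3 at 300° (2.4); F at 120° is gauche with Br at 60° (2.1); Ph at 240° is gauche with OCH3 at 300° (3.5). Total 10.9 kJ/mol.
B is staggered. OCH3 at 0° is gauche with OCH3 at 60° (2.4); F at 120° is gauche with Br at 180° (2.1); F at 120° is gauche with OCH3 at 60° (2.0); Ph at 240° is gauche with Br at 180° (3.3). Total 9.8 kJ/mol.
A has the highest total (10.9 kJ/mol).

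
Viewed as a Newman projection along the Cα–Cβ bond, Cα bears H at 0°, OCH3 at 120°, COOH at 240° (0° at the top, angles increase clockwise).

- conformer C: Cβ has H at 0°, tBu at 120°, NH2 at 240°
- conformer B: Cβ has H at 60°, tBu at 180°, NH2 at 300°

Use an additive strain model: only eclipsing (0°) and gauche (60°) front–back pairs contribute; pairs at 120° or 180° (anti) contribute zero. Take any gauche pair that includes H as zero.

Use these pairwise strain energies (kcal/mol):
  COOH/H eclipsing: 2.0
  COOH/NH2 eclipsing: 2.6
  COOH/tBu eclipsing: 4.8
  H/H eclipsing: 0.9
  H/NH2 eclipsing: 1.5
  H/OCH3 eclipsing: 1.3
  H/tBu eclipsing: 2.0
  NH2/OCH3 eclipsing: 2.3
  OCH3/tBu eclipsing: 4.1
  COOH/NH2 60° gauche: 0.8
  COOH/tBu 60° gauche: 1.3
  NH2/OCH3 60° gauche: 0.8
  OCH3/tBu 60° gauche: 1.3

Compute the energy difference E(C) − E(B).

+4.2 kcal/mol

C is eclipsed. H at 0° is eclipsed with H at 0° (0.9); OCH3 at 120° is eclipsed with tBu at 120° (4.1); COOH at 240° is eclipsed with NH2 at 240° (2.6). Total 7.6 kcal/mol.
B is staggered. OCH3 at 120° is gauche with tBu at 180° (1.3); COOH at 240° is gauche with tBu at 180° (1.3); COOH at 240° is gauche with NH2 at 300° (0.8). Total 3.4 kcal/mol.
E(C) − E(B) = 7.6 − 3.4 = +4.2 kcal/mol.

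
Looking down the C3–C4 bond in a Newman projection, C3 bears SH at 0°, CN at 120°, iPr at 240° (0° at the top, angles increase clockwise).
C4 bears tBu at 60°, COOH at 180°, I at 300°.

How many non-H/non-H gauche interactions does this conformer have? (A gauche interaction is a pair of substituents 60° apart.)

6

Non-H gauche pairs: SH(0°)/tBu(60°); SH(0°)/I(300°); CN(120°)/tBu(60°); CN(120°)/COOH(180°); iPr(240°)/COOH(180°); iPr(240°)/I(300°) — 6 interactions.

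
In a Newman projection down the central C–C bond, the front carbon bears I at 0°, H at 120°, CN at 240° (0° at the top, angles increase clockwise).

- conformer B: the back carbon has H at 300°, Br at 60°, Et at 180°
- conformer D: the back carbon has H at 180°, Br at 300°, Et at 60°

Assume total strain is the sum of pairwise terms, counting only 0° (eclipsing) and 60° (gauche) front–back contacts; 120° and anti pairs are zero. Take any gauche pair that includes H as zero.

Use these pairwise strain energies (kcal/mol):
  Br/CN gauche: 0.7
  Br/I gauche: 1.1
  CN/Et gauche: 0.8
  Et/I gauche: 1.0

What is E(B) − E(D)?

-0.9 kcal/mol

B (staggered): I(0°)/Br(60°) gauche 1.1; CN(240°)/Et(180°) gauche 0.8 → 1.9 kcal/mol.
D (staggered): I(0°)/Br(300°) gauche 1.1; I(0°)/Et(60°) gauche 1.0; CN(240°)/Br(300°) gauche 0.7 → 2.8 kcal/mol.
E(B) − E(D) = 1.9 − 2.8 = -0.9 kcal/mol.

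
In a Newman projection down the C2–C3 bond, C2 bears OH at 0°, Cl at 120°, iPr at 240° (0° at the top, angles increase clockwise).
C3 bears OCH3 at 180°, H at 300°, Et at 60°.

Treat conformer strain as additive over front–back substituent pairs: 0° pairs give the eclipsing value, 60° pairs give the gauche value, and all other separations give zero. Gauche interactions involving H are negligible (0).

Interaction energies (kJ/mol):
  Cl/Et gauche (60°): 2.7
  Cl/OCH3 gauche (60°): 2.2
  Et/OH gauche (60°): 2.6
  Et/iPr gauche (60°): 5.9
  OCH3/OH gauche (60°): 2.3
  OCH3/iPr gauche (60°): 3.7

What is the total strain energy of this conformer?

This conformer (staggered): OH–Et gauche, Cl–OCH3 gauche, Cl–Et gauche, iPr–OCH3 gauche; 2.6 + 2.2 + 2.7 + 3.7 = 11.2 kJ/mol.

11.2 kJ/mol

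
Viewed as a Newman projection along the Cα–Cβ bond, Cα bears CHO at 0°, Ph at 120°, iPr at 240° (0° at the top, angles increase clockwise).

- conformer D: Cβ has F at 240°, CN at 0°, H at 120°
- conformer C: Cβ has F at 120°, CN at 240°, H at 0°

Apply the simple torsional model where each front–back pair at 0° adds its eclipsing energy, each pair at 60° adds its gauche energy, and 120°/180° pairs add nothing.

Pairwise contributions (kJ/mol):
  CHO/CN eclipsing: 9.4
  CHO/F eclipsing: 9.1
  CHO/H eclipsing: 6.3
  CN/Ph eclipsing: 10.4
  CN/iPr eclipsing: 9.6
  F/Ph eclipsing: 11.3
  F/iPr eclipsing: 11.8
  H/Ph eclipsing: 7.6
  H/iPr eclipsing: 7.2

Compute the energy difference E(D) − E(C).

+1.6 kJ/mol

D (eclipsed): CHO–CN eclipsed, Ph–H eclipsed, iPr–F eclipsed; 9.4 + 7.6 + 11.8 = 28.8 kJ/mol.
C (eclipsed): CHO–H eclipsed, Ph–F eclipsed, iPr–CN eclipsed; 6.3 + 11.3 + 9.6 = 27.2 kJ/mol.
E(D) − E(C) = 28.8 − 27.2 = +1.6 kJ/mol.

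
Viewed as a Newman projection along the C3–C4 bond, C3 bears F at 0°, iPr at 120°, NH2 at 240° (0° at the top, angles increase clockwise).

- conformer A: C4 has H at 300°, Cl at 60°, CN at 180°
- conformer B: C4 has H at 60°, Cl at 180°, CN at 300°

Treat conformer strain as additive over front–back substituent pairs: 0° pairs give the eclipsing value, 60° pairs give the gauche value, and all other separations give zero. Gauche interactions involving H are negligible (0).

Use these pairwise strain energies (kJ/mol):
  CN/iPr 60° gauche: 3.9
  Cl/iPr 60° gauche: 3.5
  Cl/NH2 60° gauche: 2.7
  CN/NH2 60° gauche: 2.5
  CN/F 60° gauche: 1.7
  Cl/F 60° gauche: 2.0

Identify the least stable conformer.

A

A (staggered): F–Cl gauche, iPr–Cl gauche, iPr–CN gauche, NH2–CN gauche; 2.0 + 3.5 + 3.9 + 2.5 = 11.9 kJ/mol.
B (staggered): F–CN gauche, iPr–Cl gauche, NH2–Cl gauche, NH2–CN gauche; 1.7 + 3.5 + 2.7 + 2.5 = 10.4 kJ/mol.
A has the highest total (11.9 kJ/mol).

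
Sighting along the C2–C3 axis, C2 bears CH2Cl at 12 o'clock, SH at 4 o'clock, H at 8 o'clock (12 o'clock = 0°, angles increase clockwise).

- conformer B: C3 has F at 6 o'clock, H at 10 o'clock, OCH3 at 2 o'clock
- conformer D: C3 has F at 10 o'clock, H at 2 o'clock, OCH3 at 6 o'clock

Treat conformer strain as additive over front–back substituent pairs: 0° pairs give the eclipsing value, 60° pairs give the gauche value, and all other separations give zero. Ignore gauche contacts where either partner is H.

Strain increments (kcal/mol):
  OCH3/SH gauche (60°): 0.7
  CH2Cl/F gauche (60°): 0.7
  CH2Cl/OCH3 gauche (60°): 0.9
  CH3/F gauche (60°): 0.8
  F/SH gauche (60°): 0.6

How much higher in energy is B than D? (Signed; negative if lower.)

B (staggered): CH2Cl–OCH3 gauche, SH–F gauche, SH–OCH3 gauche; 0.9 + 0.6 + 0.7 = 2.2 kcal/mol.
D (staggered): CH2Cl–F gauche, SH–OCH3 gauche; 0.7 + 0.7 = 1.4 kcal/mol.
E(B) − E(D) = 2.2 − 1.4 = +0.8 kcal/mol.

+0.8 kcal/mol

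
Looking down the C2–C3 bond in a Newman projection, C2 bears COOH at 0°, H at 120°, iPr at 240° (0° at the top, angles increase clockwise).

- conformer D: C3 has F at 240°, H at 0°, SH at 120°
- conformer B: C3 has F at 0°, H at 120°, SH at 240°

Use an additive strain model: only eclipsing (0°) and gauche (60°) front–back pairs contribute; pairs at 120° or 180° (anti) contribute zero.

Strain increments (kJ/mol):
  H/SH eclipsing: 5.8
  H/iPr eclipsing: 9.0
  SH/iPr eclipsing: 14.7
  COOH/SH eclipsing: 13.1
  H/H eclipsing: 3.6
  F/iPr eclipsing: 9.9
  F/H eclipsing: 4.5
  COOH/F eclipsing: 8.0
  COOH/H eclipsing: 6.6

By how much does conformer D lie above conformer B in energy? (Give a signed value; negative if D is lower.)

D (eclipsed): COOH(0°)/H(0°) eclipsed 6.6; H(120°)/SH(120°) eclipsed 5.8; iPr(240°)/F(240°) eclipsed 9.9 → 22.3 kJ/mol.
B (eclipsed): COOH(0°)/F(0°) eclipsed 8.0; H(120°)/H(120°) eclipsed 3.6; iPr(240°)/SH(240°) eclipsed 14.7 → 26.3 kJ/mol.
E(D) − E(B) = 22.3 − 26.3 = -4.0 kJ/mol.

-4.0 kJ/mol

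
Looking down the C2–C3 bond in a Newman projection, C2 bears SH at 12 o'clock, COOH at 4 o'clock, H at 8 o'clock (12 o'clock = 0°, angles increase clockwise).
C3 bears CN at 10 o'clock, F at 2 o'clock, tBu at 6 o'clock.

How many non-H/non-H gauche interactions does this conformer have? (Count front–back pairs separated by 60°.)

4

Non-H gauche pairs: SH(0°)/CN(300°); SH(0°)/F(60°); COOH(120°)/F(60°); COOH(120°)/tBu(180°) — 4 interactions.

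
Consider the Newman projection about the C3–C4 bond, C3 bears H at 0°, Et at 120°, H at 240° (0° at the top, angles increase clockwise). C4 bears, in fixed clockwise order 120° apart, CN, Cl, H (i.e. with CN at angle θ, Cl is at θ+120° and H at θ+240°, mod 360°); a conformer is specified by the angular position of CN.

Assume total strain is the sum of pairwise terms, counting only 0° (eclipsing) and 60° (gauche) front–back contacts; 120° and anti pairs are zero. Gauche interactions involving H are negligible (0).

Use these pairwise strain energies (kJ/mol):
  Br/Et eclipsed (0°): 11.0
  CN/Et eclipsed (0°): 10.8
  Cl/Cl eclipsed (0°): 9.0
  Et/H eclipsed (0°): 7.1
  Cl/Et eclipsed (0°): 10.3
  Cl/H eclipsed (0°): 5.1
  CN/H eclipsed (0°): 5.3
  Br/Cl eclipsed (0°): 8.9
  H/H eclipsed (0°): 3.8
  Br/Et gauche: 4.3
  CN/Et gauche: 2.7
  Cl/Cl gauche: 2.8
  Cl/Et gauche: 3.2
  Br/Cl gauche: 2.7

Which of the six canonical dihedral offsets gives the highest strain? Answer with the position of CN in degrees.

120°

CN at 0° (eclipsed): H(0°)/CN(0°) eclipsed 5.3; Et(120°)/Cl(120°) eclipsed 10.3; H(240°)/H(240°) eclipsed 3.8 → 19.4 kJ/mol.
CN at 60° (staggered): Et(120°)/CN(60°) gauche 2.7; Et(120°)/Cl(180°) gauche 3.2 → 5.9 kJ/mol.
CN at 120° (eclipsed): H(0°)/H(0°) eclipsed 3.8; Et(120°)/CN(120°) eclipsed 10.8; H(240°)/Cl(240°) eclipsed 5.1 → 19.7 kJ/mol.
CN at 180° (staggered): Et(120°)/CN(180°) gauche 2.7 → 2.7 kJ/mol.
CN at 240° (eclipsed): H(0°)/Cl(0°) eclipsed 5.1; Et(120°)/H(120°) eclipsed 7.1; H(240°)/CN(240°) eclipsed 5.3 → 17.5 kJ/mol.
CN at 300° (staggered): Et(120°)/Cl(60°) gauche 3.2 → 3.2 kJ/mol.
The maximum (19.7 kJ/mol) occurs with CN at 120°.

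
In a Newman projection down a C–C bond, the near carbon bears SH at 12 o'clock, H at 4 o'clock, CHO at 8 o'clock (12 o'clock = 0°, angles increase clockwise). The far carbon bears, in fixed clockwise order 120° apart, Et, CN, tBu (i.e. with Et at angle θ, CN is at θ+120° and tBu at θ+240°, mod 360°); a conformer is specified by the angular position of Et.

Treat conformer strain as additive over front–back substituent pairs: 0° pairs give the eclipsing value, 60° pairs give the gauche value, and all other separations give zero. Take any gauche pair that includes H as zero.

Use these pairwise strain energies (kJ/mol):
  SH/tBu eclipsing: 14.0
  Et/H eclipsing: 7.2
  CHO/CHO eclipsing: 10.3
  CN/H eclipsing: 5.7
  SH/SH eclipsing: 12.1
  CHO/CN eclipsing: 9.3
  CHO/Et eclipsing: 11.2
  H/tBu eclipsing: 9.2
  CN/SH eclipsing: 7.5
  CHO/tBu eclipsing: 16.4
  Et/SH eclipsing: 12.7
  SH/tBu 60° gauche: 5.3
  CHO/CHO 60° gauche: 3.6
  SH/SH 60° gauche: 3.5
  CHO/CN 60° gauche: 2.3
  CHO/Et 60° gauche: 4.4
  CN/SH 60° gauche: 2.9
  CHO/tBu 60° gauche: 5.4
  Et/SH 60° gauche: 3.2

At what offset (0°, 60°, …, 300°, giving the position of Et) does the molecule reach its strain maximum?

0°

Et at 0° (eclipsed): SH(0°)/Et(0°) eclipsed 12.7; H(120°)/CN(120°) eclipsed 5.7; CHO(240°)/tBu(240°) eclipsed 16.4 → 34.8 kJ/mol.
Et at 60° (staggered): SH(0°)/Et(60°) gauche 3.2; SH(0°)/tBu(300°) gauche 5.3; CHO(240°)/CN(180°) gauche 2.3; CHO(240°)/tBu(300°) gauche 5.4 → 16.2 kJ/mol.
Et at 120° (eclipsed): SH(0°)/tBu(0°) eclipsed 14.0; H(120°)/Et(120°) eclipsed 7.2; CHO(240°)/CN(240°) eclipsed 9.3 → 30.5 kJ/mol.
Et at 180° (staggered): SH(0°)/CN(300°) gauche 2.9; SH(0°)/tBu(60°) gauche 5.3; CHO(240°)/Et(180°) gauche 4.4; CHO(240°)/CN(300°) gauche 2.3 → 14.9 kJ/mol.
Et at 240° (eclipsed): SH(0°)/CN(0°) eclipsed 7.5; H(120°)/tBu(120°) eclipsed 9.2; CHO(240°)/Et(240°) eclipsed 11.2 → 27.9 kJ/mol.
Et at 300° (staggered): SH(0°)/Et(300°) gauche 3.2; SH(0°)/CN(60°) gauche 2.9; CHO(240°)/Et(300°) gauche 4.4; CHO(240°)/tBu(180°) gauche 5.4 → 15.9 kJ/mol.
The maximum (34.8 kJ/mol) occurs with Et at 0°.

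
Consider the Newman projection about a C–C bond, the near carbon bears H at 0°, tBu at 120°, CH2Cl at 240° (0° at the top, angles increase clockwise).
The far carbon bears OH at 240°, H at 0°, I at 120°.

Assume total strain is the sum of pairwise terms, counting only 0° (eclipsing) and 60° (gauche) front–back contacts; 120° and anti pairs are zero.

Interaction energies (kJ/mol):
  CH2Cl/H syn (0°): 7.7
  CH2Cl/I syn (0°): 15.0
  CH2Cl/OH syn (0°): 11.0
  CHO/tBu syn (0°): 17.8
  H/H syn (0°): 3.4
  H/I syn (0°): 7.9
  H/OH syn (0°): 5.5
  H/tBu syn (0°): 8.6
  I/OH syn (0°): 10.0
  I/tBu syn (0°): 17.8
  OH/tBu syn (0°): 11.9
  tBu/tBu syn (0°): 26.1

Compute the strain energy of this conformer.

This conformer (eclipsed): H–H eclipsed, tBu–I eclipsed, CH2Cl–OH eclipsed; 3.4 + 17.8 + 11.0 = 32.2 kJ/mol.

32.2 kJ/mol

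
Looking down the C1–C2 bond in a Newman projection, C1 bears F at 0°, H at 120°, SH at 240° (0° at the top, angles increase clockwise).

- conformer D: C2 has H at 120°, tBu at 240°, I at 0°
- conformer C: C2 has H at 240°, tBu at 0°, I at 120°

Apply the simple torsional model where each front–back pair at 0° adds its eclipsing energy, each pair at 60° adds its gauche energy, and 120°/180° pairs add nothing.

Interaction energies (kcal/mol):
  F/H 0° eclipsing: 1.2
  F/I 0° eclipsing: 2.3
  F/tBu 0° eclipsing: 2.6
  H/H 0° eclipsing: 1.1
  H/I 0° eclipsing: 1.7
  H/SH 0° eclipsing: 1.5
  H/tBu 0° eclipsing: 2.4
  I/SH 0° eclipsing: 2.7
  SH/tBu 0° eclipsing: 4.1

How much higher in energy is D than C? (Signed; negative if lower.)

+1.7 kcal/mol

D (eclipsed): F–I eclipsed, H–H eclipsed, SH–tBu eclipsed; 2.3 + 1.1 + 4.1 = 7.5 kcal/mol.
C (eclipsed): F–tBu eclipsed, H–I eclipsed, SH–H eclipsed; 2.6 + 1.7 + 1.5 = 5.8 kcal/mol.
E(D) − E(C) = 7.5 − 5.8 = +1.7 kcal/mol.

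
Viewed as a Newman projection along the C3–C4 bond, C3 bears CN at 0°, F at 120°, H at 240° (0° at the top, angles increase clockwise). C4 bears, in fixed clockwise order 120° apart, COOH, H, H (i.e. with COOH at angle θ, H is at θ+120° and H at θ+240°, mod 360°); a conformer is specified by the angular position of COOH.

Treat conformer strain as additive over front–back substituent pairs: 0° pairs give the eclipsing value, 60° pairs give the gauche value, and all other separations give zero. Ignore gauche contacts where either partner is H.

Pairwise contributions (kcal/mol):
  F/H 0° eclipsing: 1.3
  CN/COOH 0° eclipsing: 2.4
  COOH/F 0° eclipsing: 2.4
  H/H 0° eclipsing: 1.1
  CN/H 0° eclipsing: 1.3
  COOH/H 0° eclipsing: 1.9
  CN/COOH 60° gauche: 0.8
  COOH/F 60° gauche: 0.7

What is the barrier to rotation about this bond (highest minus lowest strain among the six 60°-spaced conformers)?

4.1 kcal/mol

COOH at 0° (eclipsed): CN(0°)/COOH(0°) eclipsed 2.4; F(120°)/H(120°) eclipsed 1.3; H(240°)/H(240°) eclipsed 1.1 → 4.8 kcal/mol.
COOH at 60° (staggered): CN(0°)/COOH(60°) gauche 0.8; F(120°)/COOH(60°) gauche 0.7 → 1.5 kcal/mol.
COOH at 120° (eclipsed): CN(0°)/H(0°) eclipsed 1.3; F(120°)/COOH(120°) eclipsed 2.4; H(240°)/H(240°) eclipsed 1.1 → 4.8 kcal/mol.
COOH at 180° (staggered): F(120°)/COOH(180°) gauche 0.7 → 0.7 kcal/mol.
COOH at 240° (eclipsed): CN(0°)/H(0°) eclipsed 1.3; F(120°)/H(120°) eclipsed 1.3; H(240°)/COOH(240°) eclipsed 1.9 → 4.5 kcal/mol.
COOH at 300° (staggered): CN(0°)/COOH(300°) gauche 0.8 → 0.8 kcal/mol.
Max at 0° (4.8 kcal/mol), min at 180° (0.7 kcal/mol); barrier = 4.1 kcal/mol.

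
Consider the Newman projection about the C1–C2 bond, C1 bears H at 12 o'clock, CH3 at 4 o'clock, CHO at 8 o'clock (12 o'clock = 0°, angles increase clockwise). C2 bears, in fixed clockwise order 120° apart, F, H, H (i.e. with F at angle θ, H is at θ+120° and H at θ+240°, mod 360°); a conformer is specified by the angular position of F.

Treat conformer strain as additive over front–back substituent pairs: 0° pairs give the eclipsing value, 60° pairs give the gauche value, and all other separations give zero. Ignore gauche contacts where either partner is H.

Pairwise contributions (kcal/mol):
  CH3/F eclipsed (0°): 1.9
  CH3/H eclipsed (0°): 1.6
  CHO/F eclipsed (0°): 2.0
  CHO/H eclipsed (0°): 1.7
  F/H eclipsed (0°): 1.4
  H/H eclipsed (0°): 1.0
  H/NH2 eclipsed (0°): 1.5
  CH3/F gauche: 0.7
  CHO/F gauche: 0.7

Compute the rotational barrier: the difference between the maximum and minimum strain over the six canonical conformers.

4.0 kcal/mol

F at 0° is eclipsed. H at 0° is eclipsed with F at 0° (1.4); CH3 at 120° is eclipsed with H at 120° (1.6); CHO at 240° is eclipsed with H at 240° (1.7). Total 4.7 kcal/mol.
F at 60° is staggered. CH3 at 120° is gauche with F at 60° (0.7). Total 0.7 kcal/mol.
F at 120° is eclipsed. H at 0° is eclipsed with H at 0° (1.0); CH3 at 120° is eclipsed with F at 120° (1.9); CHO at 240° is eclipsed with H at 240° (1.7). Total 4.6 kcal/mol.
F at 180° is staggered. CH3 at 120° is gauche with F at 180° (0.7); CHO at 240° is gauche with F at 180° (0.7). Total 1.4 kcal/mol.
F at 240° is eclipsed. H at 0° is eclipsed with H at 0° (1.0); CH3 at 120° is eclipsed with H at 120° (1.6); CHO at 240° is eclipsed with F at 240° (2.0). Total 4.6 kcal/mol.
F at 300° is staggered. CHO at 240° is gauche with F at 300° (0.7). Total 0.7 kcal/mol.
Max at 0° (4.7 kcal/mol), min at 60° (0.7 kcal/mol); barrier = 4.0 kcal/mol.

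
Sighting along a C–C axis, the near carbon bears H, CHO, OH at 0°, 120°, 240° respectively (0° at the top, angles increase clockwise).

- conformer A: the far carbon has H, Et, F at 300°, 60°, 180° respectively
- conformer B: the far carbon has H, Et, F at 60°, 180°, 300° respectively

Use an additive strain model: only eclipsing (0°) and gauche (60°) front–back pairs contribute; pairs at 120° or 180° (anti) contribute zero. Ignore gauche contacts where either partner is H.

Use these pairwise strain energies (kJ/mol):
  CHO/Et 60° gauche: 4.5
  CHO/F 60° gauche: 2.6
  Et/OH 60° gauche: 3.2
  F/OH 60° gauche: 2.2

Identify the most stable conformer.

A

A (staggered): CHO–Et gauche, CHO–F gauche, OH–F gauche; 4.5 + 2.6 + 2.2 = 9.3 kJ/mol.
B (staggered): CHO–Et gauche, OH–Et gauche, OH–F gauche; 4.5 + 3.2 + 2.2 = 9.9 kJ/mol.
A has the lowest total (9.3 kJ/mol).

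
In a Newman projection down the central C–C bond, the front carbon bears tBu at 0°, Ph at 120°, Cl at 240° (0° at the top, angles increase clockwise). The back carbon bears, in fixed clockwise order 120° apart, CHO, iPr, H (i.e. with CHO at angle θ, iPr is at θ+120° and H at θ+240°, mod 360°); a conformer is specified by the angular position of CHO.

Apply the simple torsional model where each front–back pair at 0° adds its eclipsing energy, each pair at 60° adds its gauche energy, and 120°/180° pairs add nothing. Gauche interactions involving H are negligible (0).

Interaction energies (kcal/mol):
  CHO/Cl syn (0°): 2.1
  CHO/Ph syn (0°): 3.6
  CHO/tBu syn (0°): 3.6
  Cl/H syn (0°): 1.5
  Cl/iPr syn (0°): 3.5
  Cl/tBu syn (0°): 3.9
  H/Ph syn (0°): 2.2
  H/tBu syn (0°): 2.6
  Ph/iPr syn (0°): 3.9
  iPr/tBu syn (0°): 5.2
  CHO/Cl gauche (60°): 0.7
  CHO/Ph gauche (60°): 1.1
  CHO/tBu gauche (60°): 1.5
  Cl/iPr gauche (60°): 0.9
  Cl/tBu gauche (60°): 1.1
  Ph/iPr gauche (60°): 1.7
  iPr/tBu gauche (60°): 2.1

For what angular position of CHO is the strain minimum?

CHO at 0° (eclipsed): tBu–CHO eclipsed, Ph–iPr eclipsed, Cl–H eclipsed; 3.6 + 3.9 + 1.5 = 9.0 kcal/mol.
CHO at 60° (staggered): tBu–CHO gauche, Ph–CHO gauche, Ph–iPr gauche, Cl–iPr gauche; 1.5 + 1.1 + 1.7 + 0.9 = 5.2 kcal/mol.
CHO at 120° (eclipsed): tBu–H eclipsed, Ph–CHO eclipsed, Cl–iPr eclipsed; 2.6 + 3.6 + 3.5 = 9.7 kcal/mol.
CHO at 180° (staggered): tBu–iPr gauche, Ph–CHO gauche, Cl–CHO gauche, Cl–iPr gauche; 2.1 + 1.1 + 0.7 + 0.9 = 4.8 kcal/mol.
CHO at 240° (eclipsed): tBu–iPr eclipsed, Ph–H eclipsed, Cl–CHO eclipsed; 5.2 + 2.2 + 2.1 = 9.5 kcal/mol.
CHO at 300° (staggered): tBu–CHO gauche, tBu–iPr gauche, Ph–iPr gauche, Cl–CHO gauche; 1.5 + 2.1 + 1.7 + 0.7 = 6.0 kcal/mol.
The minimum (4.8 kcal/mol) occurs with CHO at 180°.

180°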